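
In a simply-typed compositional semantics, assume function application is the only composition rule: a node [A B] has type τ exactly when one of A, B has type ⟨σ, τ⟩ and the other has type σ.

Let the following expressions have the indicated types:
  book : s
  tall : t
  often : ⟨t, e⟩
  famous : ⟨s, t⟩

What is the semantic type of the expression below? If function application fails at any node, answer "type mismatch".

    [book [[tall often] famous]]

At [tall often], often : ⟨t, e⟩ takes tall : t, giving e.
[[tall often] famous]: e and ⟨s, t⟩ cannot combine by function application — type clash.

type mismatch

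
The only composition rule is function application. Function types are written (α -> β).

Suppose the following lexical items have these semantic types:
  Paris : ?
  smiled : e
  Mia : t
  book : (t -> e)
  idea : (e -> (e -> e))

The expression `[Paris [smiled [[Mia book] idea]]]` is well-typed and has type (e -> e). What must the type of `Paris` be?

At [Paris [smiled [[Mia book] idea]]] (required: (e -> e)): [smiled [[Mia book] idea]] is e, which is not a function with range (e -> e); hence Paris is the functor — type (e -> (e -> e)).

(e -> (e -> e))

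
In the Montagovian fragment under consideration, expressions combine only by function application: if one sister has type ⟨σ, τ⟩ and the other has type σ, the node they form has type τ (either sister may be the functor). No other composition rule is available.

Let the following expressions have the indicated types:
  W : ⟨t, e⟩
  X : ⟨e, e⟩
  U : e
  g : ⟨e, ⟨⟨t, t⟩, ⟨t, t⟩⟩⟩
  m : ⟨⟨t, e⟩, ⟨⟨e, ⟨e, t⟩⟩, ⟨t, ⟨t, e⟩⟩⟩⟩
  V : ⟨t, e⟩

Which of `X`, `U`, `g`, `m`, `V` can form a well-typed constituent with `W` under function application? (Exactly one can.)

X : ⟨e, e⟩ — does not combine with W.
U : e — does not combine with W.
g : ⟨e, ⟨⟨t, t⟩, ⟨t, t⟩⟩⟩ — does not combine with W.
m — combines: m : ⟨⟨t, e⟩, ⟨⟨e, ⟨e, t⟩⟩, ⟨t, ⟨t, e⟩⟩⟩⟩ takes W : ⟨t, e⟩ as argument, giving ⟨⟨e, ⟨e, t⟩⟩, ⟨t, ⟨t, e⟩⟩⟩.
V : ⟨t, e⟩ — does not combine with W.

m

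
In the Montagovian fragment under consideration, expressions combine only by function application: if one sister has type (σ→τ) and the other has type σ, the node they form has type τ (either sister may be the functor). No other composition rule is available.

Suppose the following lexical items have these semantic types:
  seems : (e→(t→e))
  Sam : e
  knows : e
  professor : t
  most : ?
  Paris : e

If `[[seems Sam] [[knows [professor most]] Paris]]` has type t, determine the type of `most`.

At [[seems Sam] [[knows [professor most]] Paris]] (required: t): [seems Sam] is (t→e), which is not a function with range t; hence [[knows [professor most]] Paris] is the functor — type ((t→e)→t).
At [[knows [professor most]] Paris] (required: ((t→e)→t)): Paris is e, which is not a function with range ((t→e)→t); hence [knows [professor most]] is the functor — type (e→((t→e)→t)).
At [knows [professor most]] (required: (e→((t→e)→t))): knows is e, which is not a function with range (e→((t→e)→t)); hence [professor most] is the functor — type (e→(e→((t→e)→t))).
At [professor most] (required: (e→(e→((t→e)→t)))): professor is t, which is not a function with range (e→(e→((t→e)→t))); hence most is the functor — type (t→(e→(e→((t→e)→t)))).

(t→(e→(e→((t→e)→t))))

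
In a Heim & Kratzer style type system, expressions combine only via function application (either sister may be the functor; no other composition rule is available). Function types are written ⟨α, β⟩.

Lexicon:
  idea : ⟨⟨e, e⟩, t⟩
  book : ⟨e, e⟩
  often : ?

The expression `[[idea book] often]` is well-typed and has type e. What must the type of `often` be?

⟨t, e⟩

At [[idea book] often] (required: e): [idea book] is t, which is not a function with range e; hence often is the functor — type ⟨t, e⟩.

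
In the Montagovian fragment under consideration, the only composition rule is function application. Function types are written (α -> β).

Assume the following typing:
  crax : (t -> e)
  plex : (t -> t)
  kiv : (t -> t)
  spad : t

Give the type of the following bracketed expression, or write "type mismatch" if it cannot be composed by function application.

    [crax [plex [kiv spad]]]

e

[kiv spad]: (t -> t) applied to t yields t.
[plex [kiv spad]]: (t -> t) applied to t yields t.
[crax [plex [kiv spad]]]: (t -> e) applied to t yields e.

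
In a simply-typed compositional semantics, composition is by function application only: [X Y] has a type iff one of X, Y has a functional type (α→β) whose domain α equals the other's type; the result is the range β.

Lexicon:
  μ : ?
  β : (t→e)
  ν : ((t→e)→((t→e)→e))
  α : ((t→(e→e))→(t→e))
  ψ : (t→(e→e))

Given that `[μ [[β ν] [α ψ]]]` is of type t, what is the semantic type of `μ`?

[μ [[β ν] [α ψ]]] is required to be t. [[β ν] [α ψ]] : e cannot yield t as functor, so μ : (e→t).

(e→t)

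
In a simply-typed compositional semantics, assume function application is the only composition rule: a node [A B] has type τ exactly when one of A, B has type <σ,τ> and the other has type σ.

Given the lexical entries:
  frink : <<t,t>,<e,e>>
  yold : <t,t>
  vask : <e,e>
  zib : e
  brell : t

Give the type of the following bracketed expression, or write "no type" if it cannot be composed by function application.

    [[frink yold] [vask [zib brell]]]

[frink yold]: frink is <<t,t>,<e,e>>, yold is <t,t>; result <e,e>.
[zib brell]: e and t cannot combine by function application — type clash.

no type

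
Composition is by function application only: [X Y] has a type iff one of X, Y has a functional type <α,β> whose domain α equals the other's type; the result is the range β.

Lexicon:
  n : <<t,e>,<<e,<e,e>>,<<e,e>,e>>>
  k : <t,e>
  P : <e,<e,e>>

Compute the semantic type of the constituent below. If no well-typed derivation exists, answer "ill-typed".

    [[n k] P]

<<e,e>,e>

[n k]: <<t,e>,<<e,<e,e>>,<<e,e>,e>>> applied to <t,e> yields <<e,<e,e>>,<<e,e>,e>>.
[[n k] P]: <<e,<e,e>>,<<e,e>,e>> applied to <e,<e,e>> yields <<e,e>,e>.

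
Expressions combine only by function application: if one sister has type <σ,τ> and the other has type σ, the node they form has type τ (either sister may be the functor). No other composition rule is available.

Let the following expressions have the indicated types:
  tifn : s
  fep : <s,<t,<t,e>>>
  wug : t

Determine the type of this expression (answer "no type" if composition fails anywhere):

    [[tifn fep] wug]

[tifn fep]: <s,<t,<t,e>>> applied to s yields <t,<t,e>>.
[[tifn fep] wug]: <t,<t,e>> applied to t yields <t,e>.

<t,e>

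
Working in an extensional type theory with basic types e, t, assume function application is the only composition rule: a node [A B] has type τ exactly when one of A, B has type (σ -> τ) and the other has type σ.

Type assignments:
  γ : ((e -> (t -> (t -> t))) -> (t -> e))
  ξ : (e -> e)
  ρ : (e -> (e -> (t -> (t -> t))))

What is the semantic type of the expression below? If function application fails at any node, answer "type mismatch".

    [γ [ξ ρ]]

type mismatch

[ξ ρ]: (e -> e) and (e -> (e -> (t -> (t -> t)))) cannot combine by function application — type clash.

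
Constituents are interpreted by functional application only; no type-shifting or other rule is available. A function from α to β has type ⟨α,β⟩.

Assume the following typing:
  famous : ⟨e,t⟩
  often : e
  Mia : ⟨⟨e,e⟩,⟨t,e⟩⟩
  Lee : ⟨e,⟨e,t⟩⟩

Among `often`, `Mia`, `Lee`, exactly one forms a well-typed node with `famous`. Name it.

often

often — combines: famous : ⟨e,t⟩ takes often : e as argument, giving t.
Mia : ⟨⟨e,e⟩,⟨t,e⟩⟩ — famous needs e; Mia needs ⟨e,e⟩; neither fits.
Lee : ⟨e,⟨e,t⟩⟩ — famous needs e; Lee needs e; neither fits.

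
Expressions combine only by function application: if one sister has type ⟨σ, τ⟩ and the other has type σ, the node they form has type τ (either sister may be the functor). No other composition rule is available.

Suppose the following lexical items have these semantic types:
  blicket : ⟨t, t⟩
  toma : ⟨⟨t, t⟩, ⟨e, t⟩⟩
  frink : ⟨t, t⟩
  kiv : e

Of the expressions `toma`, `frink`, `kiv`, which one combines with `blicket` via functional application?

toma

toma — combines: toma : ⟨⟨t, t⟩, ⟨e, t⟩⟩ takes blicket : ⟨t, t⟩ as argument, giving ⟨e, t⟩.
frink : ⟨t, t⟩ — neither side's domain matches the other.
kiv : e — neither side's domain matches the other.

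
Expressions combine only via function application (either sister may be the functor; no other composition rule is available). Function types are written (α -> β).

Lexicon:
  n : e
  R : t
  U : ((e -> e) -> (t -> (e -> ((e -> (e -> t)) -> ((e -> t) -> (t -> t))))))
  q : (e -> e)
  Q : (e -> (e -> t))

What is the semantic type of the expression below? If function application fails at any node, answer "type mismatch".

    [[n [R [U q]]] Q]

[U q]: functor U : ((e -> e) -> (t -> (e -> ((e -> (e -> t)) -> ((e -> t) -> (t -> t)))))), argument q : (e -> e); result (t -> (e -> ((e -> (e -> t)) -> ((e -> t) -> (t -> t))))).
[R [U q]]: functor [U q] : (t -> (e -> ((e -> (e -> t)) -> ((e -> t) -> (t -> t))))), argument R : t; result (e -> ((e -> (e -> t)) -> ((e -> t) -> (t -> t)))).
[n [R [U q]]]: functor [R [U q]] : (e -> ((e -> (e -> t)) -> ((e -> t) -> (t -> t)))), argument n : e; result ((e -> (e -> t)) -> ((e -> t) -> (t -> t))).
[[n [R [U q]]] Q]: functor [n [R [U q]]] : ((e -> (e -> t)) -> ((e -> t) -> (t -> t))), argument Q : (e -> (e -> t)); result ((e -> t) -> (t -> t)).

((e -> t) -> (t -> t))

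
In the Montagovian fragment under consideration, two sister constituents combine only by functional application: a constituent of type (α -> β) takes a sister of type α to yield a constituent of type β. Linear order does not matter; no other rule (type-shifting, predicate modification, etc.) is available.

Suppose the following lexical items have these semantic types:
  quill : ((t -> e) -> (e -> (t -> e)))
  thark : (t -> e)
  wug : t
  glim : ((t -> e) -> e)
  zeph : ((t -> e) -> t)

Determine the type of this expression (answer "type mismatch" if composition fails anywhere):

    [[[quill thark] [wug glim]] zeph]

At [quill thark], quill : ((t -> e) -> (e -> (t -> e))) takes thark : (t -> e), giving (e -> (t -> e)).
[wug glim]: t with ((t -> e) -> e) — neither is a function whose domain matches the other; composition fails here.

type mismatch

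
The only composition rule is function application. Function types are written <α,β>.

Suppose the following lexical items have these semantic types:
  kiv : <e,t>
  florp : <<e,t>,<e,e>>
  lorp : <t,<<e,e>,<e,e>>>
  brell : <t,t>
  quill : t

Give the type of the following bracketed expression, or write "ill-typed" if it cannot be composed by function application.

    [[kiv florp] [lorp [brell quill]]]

[kiv florp]: functor florp : <<e,t>,<e,e>>, argument kiv : <e,t>; result <e,e>.
[brell quill]: functor brell : <t,t>, argument quill : t; result t.
[lorp [brell quill]]: functor lorp : <t,<<e,e>,<e,e>>>, argument [brell quill] : t; result <<e,e>,<e,e>>.
[[kiv florp] [lorp [brell quill]]]: functor [lorp [brell quill]] : <<e,e>,<e,e>>, argument [kiv florp] : <e,e>; result <e,e>.

<e,e>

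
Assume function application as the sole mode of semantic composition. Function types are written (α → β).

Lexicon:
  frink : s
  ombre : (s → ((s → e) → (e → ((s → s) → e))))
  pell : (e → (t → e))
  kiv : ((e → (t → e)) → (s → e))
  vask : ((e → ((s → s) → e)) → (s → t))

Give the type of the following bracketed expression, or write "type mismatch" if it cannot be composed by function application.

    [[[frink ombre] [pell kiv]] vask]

(s → t)

[frink ombre] — ombre of type (s → ((s → e) → (e → ((s → s) → e)))) combines with frink of type s: type ((s → e) → (e → ((s → s) → e))).
[pell kiv] — kiv of type ((e → (t → e)) → (s → e)) combines with pell of type (e → (t → e)): type (s → e).
[[frink ombre] [pell kiv]] — [frink ombre] of type ((s → e) → (e → ((s → s) → e))) combines with [pell kiv] of type (s → e): type (e → ((s → s) → e)).
[[[frink ombre] [pell kiv]] vask] — vask of type ((e → ((s → s) → e)) → (s → t)) combines with [[frink ombre] [pell kiv]] of type (e → ((s → s) → e)): type (s → t).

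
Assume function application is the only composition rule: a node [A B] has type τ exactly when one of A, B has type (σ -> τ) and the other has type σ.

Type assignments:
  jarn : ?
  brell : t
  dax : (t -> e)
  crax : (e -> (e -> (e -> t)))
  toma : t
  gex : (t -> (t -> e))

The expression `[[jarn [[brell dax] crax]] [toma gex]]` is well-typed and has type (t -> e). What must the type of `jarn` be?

[[jarn [[brell dax] crax]] [toma gex]] is required to be (t -> e). [toma gex] : (t -> e) cannot yield (t -> e) as functor, so [jarn [[brell dax] crax]] : ((t -> e) -> (t -> e)).
[jarn [[brell dax] crax]] is required to be ((t -> e) -> (t -> e)). [[brell dax] crax] : (e -> (e -> t)) cannot yield ((t -> e) -> (t -> e)) as functor, so jarn : ((e -> (e -> t)) -> ((t -> e) -> (t -> e))).

((e -> (e -> t)) -> ((t -> e) -> (t -> e)))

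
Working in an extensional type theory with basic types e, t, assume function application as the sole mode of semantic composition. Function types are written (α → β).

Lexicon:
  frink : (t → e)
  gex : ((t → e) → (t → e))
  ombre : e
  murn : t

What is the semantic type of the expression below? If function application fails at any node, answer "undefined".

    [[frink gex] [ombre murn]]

[frink gex]: gex is ((t → e) → (t → e)), frink is (t → e); result (t → e).
[ombre murn]: e with t — neither is a function whose domain matches the other; composition fails here.

undefined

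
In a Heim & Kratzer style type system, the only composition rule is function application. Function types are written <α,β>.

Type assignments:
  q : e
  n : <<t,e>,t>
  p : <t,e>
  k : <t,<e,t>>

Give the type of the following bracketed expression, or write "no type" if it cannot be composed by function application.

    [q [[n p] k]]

t

[n p]: n is <<t,e>,t>, p is <t,e>; result t.
[[n p] k]: k is <t,<e,t>>, [n p] is t; result <e,t>.
[q [[n p] k]]: [[n p] k] is <e,t>, q is e; result t.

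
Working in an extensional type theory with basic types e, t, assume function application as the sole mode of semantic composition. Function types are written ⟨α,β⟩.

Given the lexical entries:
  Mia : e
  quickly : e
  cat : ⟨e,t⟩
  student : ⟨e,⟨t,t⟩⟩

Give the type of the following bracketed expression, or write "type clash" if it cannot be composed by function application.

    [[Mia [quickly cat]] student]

type clash

[quickly cat]: cat is ⟨e,t⟩, quickly is e; result t.
[Mia [quickly cat]]: e and t cannot combine by function application — type clash.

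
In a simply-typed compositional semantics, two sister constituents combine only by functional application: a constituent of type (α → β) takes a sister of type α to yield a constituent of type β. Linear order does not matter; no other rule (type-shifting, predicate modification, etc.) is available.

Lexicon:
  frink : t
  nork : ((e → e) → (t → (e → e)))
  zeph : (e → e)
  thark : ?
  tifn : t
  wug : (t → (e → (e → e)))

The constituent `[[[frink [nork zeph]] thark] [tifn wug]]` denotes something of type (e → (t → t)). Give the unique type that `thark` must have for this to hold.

((e → e) → ((e → (e → e)) → (e → (t → t))))

At [[[frink [nork zeph]] thark] [tifn wug]] (required: (e → (t → t))): [tifn wug] is (e → (e → e)), which is not a function with range (e → (t → t)); hence [[frink [nork zeph]] thark] is the functor — type ((e → (e → e)) → (e → (t → t))).
At [[frink [nork zeph]] thark] (required: ((e → (e → e)) → (e → (t → t)))): [frink [nork zeph]] is (e → e), which is not a function with range ((e → (e → e)) → (e → (t → t))); hence thark is the functor — type ((e → e) → ((e → (e → e)) → (e → (t → t)))).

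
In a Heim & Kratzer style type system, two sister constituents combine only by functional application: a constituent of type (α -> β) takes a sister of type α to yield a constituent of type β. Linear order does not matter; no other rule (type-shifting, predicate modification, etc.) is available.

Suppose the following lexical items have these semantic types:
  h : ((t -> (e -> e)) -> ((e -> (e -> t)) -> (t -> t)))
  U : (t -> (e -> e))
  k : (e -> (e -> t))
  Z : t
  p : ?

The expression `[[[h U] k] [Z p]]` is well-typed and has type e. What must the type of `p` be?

(t -> ((t -> t) -> e))

[[[h U] k] [Z p]] must have type e. The sister [[h U] k] has type (t -> t); that is not a function onto e, so [Z p] must be the functor, of type ((t -> t) -> e).
[Z p] must have type ((t -> t) -> e). The sister Z has type t; that is not a function onto ((t -> t) -> e), so p must be the functor, of type (t -> ((t -> t) -> e)).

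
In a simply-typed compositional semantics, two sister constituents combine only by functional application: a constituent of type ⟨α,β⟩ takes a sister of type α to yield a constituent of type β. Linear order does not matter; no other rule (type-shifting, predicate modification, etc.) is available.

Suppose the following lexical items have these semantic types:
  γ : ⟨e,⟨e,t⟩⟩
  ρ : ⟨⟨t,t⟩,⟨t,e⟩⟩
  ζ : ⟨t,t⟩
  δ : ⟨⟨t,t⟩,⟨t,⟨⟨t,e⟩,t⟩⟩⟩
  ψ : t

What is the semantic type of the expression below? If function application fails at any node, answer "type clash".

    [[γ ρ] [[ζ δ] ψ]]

type clash

[γ ρ]: ⟨e,⟨e,t⟩⟩ and ⟨⟨t,t⟩,⟨t,e⟩⟩ cannot combine by function application — type clash.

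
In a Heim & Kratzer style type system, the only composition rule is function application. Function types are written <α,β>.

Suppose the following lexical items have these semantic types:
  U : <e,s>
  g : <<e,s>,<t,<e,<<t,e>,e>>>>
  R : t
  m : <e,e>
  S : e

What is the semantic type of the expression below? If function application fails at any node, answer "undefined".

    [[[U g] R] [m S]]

[U g]: g is <<e,s>,<t,<e,<<t,e>,e>>>>, U is <e,s>; result <t,<e,<<t,e>,e>>>.
[[U g] R]: [U g] is <t,<e,<<t,e>,e>>>, R is t; result <e,<<t,e>,e>>.
[m S]: m is <e,e>, S is e; result e.
[[[U g] R] [m S]]: [[U g] R] is <e,<<t,e>,e>>, [m S] is e; result <<t,e>,e>.

<<t,e>,e>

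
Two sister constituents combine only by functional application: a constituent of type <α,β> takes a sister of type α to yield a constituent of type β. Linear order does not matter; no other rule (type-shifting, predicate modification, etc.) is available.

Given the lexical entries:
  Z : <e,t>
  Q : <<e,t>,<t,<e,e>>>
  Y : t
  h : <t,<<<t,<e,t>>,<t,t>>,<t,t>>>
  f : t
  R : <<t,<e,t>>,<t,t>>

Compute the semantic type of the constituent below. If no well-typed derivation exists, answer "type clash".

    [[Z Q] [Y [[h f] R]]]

<e,e>

[Z Q]: functor Q : <<e,t>,<t,<e,e>>>, argument Z : <e,t>; result <t,<e,e>>.
[h f]: functor h : <t,<<<t,<e,t>>,<t,t>>,<t,t>>>, argument f : t; result <<<t,<e,t>>,<t,t>>,<t,t>>.
[[h f] R]: functor [h f] : <<<t,<e,t>>,<t,t>>,<t,t>>, argument R : <<t,<e,t>>,<t,t>>; result <t,t>.
[Y [[h f] R]]: functor [[h f] R] : <t,t>, argument Y : t; result t.
[[Z Q] [Y [[h f] R]]]: functor [Z Q] : <t,<e,e>>, argument [Y [[h f] R]] : t; result <e,e>.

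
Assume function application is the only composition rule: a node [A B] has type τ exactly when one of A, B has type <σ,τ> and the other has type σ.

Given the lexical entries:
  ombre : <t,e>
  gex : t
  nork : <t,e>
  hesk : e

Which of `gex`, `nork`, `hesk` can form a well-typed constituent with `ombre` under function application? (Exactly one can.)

gex — combines: ombre : <t,e> takes gex : t as argument, giving e.
nork : <t,e> — ombre needs t; nork needs t; neither fits.
hesk : e — ombre needs t; hesk needs nothing (atomic); neither fits.

gex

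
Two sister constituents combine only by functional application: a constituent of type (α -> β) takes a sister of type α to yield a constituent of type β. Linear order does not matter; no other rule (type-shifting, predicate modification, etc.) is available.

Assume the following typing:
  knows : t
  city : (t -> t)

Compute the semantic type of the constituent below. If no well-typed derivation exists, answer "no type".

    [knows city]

[knows city]: city is (t -> t), knows is t; result t.

t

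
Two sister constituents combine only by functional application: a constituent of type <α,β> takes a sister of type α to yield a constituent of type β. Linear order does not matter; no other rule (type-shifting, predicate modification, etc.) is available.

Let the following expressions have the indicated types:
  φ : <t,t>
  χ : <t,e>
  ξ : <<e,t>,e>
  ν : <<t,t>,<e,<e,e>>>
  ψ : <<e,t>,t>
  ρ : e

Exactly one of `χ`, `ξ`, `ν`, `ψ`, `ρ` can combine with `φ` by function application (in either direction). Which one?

χ : <t,e> — does not combine with φ.
ξ : <<e,t>,e> — does not combine with φ.
ν — combines: ν : <<t,t>,<e,<e,e>>> takes φ : <t,t> as argument, giving <e,<e,e>>.
ψ : <<e,t>,t> — does not combine with φ.
ρ : e — does not combine with φ.

ν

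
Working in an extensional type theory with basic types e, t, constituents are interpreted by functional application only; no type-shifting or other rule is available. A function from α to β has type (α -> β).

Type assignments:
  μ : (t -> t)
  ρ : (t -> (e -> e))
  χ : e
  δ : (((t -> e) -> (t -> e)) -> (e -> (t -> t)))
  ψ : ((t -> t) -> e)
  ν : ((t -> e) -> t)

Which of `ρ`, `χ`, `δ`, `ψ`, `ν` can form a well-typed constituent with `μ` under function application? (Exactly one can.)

ψ

ρ : (t -> (e -> e)) — neither side's domain matches the other.
χ : e — neither side's domain matches the other.
δ : (((t -> e) -> (t -> e)) -> (e -> (t -> t))) — neither side's domain matches the other.
ψ — combines: ψ : ((t -> t) -> e) takes μ : (t -> t) as argument, giving e.
ν : ((t -> e) -> t) — neither side's domain matches the other.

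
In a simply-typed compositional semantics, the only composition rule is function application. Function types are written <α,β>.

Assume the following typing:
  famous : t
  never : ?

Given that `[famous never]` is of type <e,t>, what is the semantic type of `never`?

<t,<e,t>>

At [famous never] (required: <e,t>): famous is t, which is not a function with range <e,t>; hence never is the functor — type <t,<e,t>>.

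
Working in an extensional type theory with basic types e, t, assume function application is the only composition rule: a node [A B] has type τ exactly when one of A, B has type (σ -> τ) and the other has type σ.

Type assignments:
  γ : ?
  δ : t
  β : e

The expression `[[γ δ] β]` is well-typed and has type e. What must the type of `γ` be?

(t -> (e -> e))

For [[γ δ] β] to have type e with β of type e, [γ δ] must be the function: [γ δ] : (e -> e).
For [γ δ] to have type (e -> e) with δ of type t, γ must be the function: γ : (t -> (e -> e)).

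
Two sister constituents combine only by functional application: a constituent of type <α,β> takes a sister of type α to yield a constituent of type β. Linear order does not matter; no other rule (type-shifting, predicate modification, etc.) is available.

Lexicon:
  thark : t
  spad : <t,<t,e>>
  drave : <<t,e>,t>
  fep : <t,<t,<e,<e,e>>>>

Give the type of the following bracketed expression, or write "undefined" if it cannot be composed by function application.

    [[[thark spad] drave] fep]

<t,<e,<e,e>>>

At [thark spad], spad : <t,<t,e>> takes thark : t, giving <t,e>.
At [[thark spad] drave], drave : <<t,e>,t> takes [thark spad] : <t,e>, giving t.
At [[[thark spad] drave] fep], fep : <t,<t,<e,<e,e>>>> takes [[thark spad] drave] : t, giving <t,<e,<e,e>>>.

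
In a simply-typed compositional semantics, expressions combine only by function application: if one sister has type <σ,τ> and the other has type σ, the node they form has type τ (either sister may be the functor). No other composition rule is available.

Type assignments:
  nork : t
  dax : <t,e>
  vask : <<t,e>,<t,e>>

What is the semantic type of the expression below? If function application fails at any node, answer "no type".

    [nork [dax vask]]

e

[dax vask] — vask of type <<t,e>,<t,e>> combines with dax of type <t,e>: type <t,e>.
[nork [dax vask]] — [dax vask] of type <t,e> combines with nork of type t: type e.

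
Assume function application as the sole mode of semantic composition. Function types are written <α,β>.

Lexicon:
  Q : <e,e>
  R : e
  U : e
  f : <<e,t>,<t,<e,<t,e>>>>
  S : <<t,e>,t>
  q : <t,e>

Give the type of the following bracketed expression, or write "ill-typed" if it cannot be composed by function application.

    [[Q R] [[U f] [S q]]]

At [Q R], Q : <e,e> takes R : e, giving e.
[U f]: e and <<e,t>,<t,<e,<t,e>>>> cannot combine by function application — type clash.

ill-typed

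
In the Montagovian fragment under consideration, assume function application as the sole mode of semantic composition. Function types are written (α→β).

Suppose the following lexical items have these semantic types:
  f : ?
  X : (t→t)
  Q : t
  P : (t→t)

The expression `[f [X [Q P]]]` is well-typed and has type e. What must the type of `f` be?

[f [X [Q P]]] must have type e. The sister [X [Q P]] has type t; that is not a function onto e, so f must be the functor, of type (t→e).

(t→e)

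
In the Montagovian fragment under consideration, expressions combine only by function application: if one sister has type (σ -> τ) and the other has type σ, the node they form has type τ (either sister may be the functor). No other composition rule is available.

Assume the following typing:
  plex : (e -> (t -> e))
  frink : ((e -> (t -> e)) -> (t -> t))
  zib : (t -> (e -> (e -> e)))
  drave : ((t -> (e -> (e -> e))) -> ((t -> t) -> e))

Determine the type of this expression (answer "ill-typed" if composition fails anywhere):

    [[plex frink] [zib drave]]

e

[plex frink] — frink of type ((e -> (t -> e)) -> (t -> t)) combines with plex of type (e -> (t -> e)): type (t -> t).
[zib drave] — drave of type ((t -> (e -> (e -> e))) -> ((t -> t) -> e)) combines with zib of type (t -> (e -> (e -> e))): type ((t -> t) -> e).
[[plex frink] [zib drave]] — [zib drave] of type ((t -> t) -> e) combines with [plex frink] of type (t -> t): type e.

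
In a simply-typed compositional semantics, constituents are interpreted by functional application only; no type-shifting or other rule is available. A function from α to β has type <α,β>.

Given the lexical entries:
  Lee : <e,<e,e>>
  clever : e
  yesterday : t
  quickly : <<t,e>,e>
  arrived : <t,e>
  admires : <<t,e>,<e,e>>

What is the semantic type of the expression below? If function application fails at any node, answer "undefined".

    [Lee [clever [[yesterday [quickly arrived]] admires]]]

[quickly arrived] — quickly of type <<t,e>,e> combines with arrived of type <t,e>: type e.
[yesterday [quickly arrived]]: t with e — neither is a function whose domain matches the other; composition fails here.

undefined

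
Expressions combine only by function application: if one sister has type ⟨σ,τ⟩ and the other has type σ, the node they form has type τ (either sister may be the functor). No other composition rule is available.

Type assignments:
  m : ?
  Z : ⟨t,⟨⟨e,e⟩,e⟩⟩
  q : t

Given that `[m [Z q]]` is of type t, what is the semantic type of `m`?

[m [Z q]] is required to be t. [Z q] : ⟨⟨e,e⟩,e⟩ cannot yield t as functor, so m : ⟨⟨⟨e,e⟩,e⟩,t⟩.

⟨⟨⟨e,e⟩,e⟩,t⟩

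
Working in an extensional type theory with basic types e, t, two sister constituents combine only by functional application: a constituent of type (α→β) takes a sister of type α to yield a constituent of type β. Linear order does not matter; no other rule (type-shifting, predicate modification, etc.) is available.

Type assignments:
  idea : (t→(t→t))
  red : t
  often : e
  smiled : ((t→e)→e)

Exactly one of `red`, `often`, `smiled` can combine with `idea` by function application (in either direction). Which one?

red — combines: idea : (t→(t→t)) takes red : t as argument, giving (t→t).
often : e — no; idea wants t, and often wants nothing (atomic).
smiled : ((t→e)→e) — no; idea wants t, and smiled wants (t→e).

red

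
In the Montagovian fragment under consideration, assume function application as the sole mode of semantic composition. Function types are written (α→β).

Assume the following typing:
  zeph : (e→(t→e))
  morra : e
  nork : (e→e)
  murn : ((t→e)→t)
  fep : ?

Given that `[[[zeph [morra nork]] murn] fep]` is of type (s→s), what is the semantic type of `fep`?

For [[[zeph [morra nork]] murn] fep] to have type (s→s) with [[zeph [morra nork]] murn] of type t, fep must be the function: fep : (t→(s→s)).

(t→(s→s))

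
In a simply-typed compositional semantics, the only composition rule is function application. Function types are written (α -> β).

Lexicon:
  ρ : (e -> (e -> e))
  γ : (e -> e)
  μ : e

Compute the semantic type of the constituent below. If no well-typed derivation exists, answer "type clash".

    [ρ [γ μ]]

(e -> e)

[γ μ] — γ of type (e -> e) combines with μ of type e: type e.
[ρ [γ μ]] — ρ of type (e -> (e -> e)) combines with [γ μ] of type e: type (e -> e).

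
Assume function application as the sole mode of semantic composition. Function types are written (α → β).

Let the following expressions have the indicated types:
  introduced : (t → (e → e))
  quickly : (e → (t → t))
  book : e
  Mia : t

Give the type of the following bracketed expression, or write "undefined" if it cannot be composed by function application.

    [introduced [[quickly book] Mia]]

(e → e)

[quickly book]: quickly is (e → (t → t)), book is e; result (t → t).
[[quickly book] Mia]: [quickly book] is (t → t), Mia is t; result t.
[introduced [[quickly book] Mia]]: introduced is (t → (e → e)), [[quickly book] Mia] is t; result (e → e).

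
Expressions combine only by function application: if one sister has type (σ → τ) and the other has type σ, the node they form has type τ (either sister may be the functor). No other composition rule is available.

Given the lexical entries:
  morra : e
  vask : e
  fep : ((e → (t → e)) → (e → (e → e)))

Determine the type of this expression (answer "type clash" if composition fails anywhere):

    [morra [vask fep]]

type clash

[vask fep]: e and ((e → (t → e)) → (e → (e → e))) cannot combine by function application — type clash.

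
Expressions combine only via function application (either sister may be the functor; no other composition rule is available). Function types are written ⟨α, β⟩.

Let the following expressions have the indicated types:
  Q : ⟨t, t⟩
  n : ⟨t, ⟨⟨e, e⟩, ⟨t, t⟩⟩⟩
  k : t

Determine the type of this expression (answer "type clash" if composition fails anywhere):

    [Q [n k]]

type clash

[n k]: functor n : ⟨t, ⟨⟨e, e⟩, ⟨t, t⟩⟩⟩, argument k : t; result ⟨⟨e, e⟩, ⟨t, t⟩⟩.
At [Q [n k]]: neither ⟨t, t⟩ nor ⟨⟨e, e⟩, ⟨t, t⟩⟩ can take the other as argument; the node is ill-typed.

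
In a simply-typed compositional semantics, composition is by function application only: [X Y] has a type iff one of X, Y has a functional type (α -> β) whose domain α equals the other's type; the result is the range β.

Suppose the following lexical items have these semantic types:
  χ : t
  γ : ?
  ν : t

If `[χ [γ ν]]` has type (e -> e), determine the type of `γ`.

For [χ [γ ν]] to have type (e -> e) with χ of type t, [γ ν] must be the function: [γ ν] : (t -> (e -> e)).
For [γ ν] to have type (t -> (e -> e)) with ν of type t, γ must be the function: γ : (t -> (t -> (e -> e))).

(t -> (t -> (e -> e)))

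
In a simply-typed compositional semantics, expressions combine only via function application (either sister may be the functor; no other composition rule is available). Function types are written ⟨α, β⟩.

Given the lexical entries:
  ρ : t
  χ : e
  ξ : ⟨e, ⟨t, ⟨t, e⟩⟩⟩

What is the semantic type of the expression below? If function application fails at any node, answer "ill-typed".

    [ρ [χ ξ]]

[χ ξ]: functor ξ : ⟨e, ⟨t, ⟨t, e⟩⟩⟩, argument χ : e; result ⟨t, ⟨t, e⟩⟩.
[ρ [χ ξ]]: functor [χ ξ] : ⟨t, ⟨t, e⟩⟩, argument ρ : t; result ⟨t, e⟩.

⟨t, e⟩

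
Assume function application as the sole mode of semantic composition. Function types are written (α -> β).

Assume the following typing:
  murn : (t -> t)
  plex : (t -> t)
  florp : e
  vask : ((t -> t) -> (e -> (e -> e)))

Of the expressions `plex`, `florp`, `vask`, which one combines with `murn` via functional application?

plex : (t -> t) — no; murn wants t, and plex wants t.
florp : e — no; murn wants t, and florp wants nothing (atomic).
vask — combines: vask : ((t -> t) -> (e -> (e -> e))) takes murn : (t -> t) as argument, giving (e -> (e -> e)).

vask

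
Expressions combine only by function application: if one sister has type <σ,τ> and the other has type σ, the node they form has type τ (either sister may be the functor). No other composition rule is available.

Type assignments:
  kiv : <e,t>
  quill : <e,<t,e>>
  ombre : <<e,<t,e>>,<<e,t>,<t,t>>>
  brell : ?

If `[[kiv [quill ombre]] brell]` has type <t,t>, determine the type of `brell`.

<<t,t>,<t,t>>

[[kiv [quill ombre]] brell] is required to be <t,t>. [kiv [quill ombre]] : <t,t> cannot yield <t,t> as functor, so brell : <<t,t>,<t,t>>.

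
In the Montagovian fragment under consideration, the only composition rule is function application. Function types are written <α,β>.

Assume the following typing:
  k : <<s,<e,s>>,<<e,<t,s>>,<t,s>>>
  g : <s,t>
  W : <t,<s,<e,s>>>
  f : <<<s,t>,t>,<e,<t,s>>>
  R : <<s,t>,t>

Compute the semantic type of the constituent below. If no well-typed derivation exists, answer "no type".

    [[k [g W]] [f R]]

no type

[g W]: <s,t> and <t,<s,<e,s>>> cannot combine by function application — type clash.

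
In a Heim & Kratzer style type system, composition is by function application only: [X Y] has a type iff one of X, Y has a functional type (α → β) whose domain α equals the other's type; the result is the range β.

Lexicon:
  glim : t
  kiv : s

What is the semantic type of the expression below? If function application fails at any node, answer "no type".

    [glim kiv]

[glim kiv]: t and s cannot combine by function application — type clash.

no type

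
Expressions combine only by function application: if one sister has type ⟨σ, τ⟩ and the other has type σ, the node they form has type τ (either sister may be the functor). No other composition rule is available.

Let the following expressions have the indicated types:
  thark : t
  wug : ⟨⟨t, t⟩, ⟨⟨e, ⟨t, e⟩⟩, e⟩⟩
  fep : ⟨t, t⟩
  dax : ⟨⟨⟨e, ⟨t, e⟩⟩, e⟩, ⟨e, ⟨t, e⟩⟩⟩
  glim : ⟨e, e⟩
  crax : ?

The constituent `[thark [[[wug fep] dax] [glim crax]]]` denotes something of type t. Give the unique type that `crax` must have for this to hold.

For [thark [[[wug fep] dax] [glim crax]]] to have type t with thark of type t, [[[wug fep] dax] [glim crax]] must be the function: [[[wug fep] dax] [glim crax]] : ⟨t, t⟩.
For [[[wug fep] dax] [glim crax]] to have type ⟨t, t⟩ with [[wug fep] dax] of type ⟨e, ⟨t, e⟩⟩, [glim crax] must be the function: [glim crax] : ⟨⟨e, ⟨t, e⟩⟩, ⟨t, t⟩⟩.
For [glim crax] to have type ⟨⟨e, ⟨t, e⟩⟩, ⟨t, t⟩⟩ with glim of type ⟨e, e⟩, crax must be the function: crax : ⟨⟨e, e⟩, ⟨⟨e, ⟨t, e⟩⟩, ⟨t, t⟩⟩⟩.

⟨⟨e, e⟩, ⟨⟨e, ⟨t, e⟩⟩, ⟨t, t⟩⟩⟩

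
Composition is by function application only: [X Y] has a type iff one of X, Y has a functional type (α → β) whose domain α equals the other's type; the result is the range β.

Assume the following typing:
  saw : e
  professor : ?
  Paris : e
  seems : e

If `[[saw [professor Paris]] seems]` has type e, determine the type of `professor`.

(e → (e → (e → e)))

For [[saw [professor Paris]] seems] to have type e with seems of type e, [saw [professor Paris]] must be the function: [saw [professor Paris]] : (e → e).
For [saw [professor Paris]] to have type (e → e) with saw of type e, [professor Paris] must be the function: [professor Paris] : (e → (e → e)).
For [professor Paris] to have type (e → (e → e)) with Paris of type e, professor must be the function: professor : (e → (e → (e → e))).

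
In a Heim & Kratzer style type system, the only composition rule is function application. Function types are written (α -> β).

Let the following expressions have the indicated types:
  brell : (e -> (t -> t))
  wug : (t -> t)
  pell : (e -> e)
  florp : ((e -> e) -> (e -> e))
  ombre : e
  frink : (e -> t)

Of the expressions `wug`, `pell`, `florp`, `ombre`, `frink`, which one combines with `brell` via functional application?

wug : (t -> t) — brell needs e; wug needs t; neither fits.
pell : (e -> e) — brell needs e; pell needs e; neither fits.
florp : ((e -> e) -> (e -> e)) — brell needs e; florp needs (e -> e); neither fits.
ombre — combines: brell : (e -> (t -> t)) takes ombre : e as argument, giving (t -> t).
frink : (e -> t) — brell needs e; frink needs e; neither fits.

ombre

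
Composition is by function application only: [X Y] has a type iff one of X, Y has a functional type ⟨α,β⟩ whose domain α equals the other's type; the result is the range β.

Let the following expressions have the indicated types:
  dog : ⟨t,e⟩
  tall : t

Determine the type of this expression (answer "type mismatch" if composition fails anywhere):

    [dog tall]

e

[dog tall]: dog is ⟨t,e⟩, tall is t; result e.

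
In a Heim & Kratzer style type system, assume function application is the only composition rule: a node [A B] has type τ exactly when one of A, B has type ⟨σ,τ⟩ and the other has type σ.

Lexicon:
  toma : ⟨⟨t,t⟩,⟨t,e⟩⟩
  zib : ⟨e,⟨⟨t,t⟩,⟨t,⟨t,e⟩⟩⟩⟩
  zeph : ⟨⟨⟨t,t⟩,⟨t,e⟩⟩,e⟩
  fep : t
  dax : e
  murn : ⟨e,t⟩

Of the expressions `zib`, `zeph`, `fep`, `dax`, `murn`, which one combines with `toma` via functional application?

zib : ⟨e,⟨⟨t,t⟩,⟨t,⟨t,e⟩⟩⟩⟩ — neither side's domain matches the other.
zeph — combines: zeph : ⟨⟨⟨t,t⟩,⟨t,e⟩⟩,e⟩ takes toma : ⟨⟨t,t⟩,⟨t,e⟩⟩ as argument, giving e.
fep : t — neither side's domain matches the other.
dax : e — neither side's domain matches the other.
murn : ⟨e,t⟩ — neither side's domain matches the other.

zeph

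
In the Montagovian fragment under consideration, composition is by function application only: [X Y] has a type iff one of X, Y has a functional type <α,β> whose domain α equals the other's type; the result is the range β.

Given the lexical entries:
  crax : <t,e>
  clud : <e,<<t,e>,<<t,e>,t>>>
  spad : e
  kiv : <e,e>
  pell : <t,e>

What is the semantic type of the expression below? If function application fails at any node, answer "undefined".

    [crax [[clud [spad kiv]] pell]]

t

[spad kiv] — kiv of type <e,e> combines with spad of type e: type e.
[clud [spad kiv]] — clud of type <e,<<t,e>,<<t,e>,t>>> combines with [spad kiv] of type e: type <<t,e>,<<t,e>,t>>.
[[clud [spad kiv]] pell] — [clud [spad kiv]] of type <<t,e>,<<t,e>,t>> combines with pell of type <t,e>: type <<t,e>,t>.
[crax [[clud [spad kiv]] pell]] — [[clud [spad kiv]] pell] of type <<t,e>,t> combines with crax of type <t,e>: type t.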